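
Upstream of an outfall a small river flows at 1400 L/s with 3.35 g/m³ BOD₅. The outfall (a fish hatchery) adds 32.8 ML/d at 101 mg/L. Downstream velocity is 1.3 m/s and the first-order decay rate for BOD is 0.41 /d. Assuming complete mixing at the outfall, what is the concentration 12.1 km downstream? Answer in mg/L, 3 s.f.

23.1 mg/L

32.8 ML/d = 0.3796 m³/s.
1400 L/s = 1.4 m³/s.
After complete mixing, C₀ = (0.3796·101 + 1.4·3.35) / 1.78 = 24.18 mg/L.
Travel time t = 1.21e+04 m / 1.3 m/s = 9308 s = 0.1077 d.
C = 24.18·exp(−0.41·0.1077) = 24.18·0.9568 = 23.14 mg/L.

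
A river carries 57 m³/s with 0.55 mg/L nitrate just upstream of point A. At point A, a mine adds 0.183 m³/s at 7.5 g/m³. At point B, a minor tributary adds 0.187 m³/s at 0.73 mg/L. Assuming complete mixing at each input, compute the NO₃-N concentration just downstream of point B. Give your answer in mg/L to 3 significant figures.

After input A: C = (57·0.55 + 0.183·7.5) / 57.18 = 0.5722 mg/L.
After input B: C = (57.18·0.5722 + 0.187·0.73) / 57.37 = 0.5728 mg/L.

0.573 mg/L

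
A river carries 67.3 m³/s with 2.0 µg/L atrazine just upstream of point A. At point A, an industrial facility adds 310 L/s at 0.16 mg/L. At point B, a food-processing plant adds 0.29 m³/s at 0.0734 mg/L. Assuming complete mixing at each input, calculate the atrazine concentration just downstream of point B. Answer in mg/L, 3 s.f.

2.0 µg/L = 0.002 mg/L.
310 L/s = 0.31 m³/s.
After input A: C = (67.3·0.002 + 0.31·0.16) / 67.61 = 0.002724 mg/L.
After input B: C = (67.61·0.002724 + 0.29·0.0734) / 67.9 = 0.003026 mg/L.

0.00303 mg/L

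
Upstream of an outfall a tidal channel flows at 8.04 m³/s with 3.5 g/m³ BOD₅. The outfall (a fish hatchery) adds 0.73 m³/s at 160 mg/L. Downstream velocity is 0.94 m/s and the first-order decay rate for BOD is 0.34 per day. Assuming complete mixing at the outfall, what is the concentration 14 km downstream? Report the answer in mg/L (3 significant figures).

After complete mixing, C₀ = (0.73·160 + 8.04·3.5) / 8.77 = 16.53 mg/L.
Travel time t = 1.4e+04 m / 0.94 m/s = 1.489e+04 s = 0.1724 d.
C = 16.53·exp(−0.34·0.1724) = 16.53·0.9431 = 15.59 mg/L.

15.6 mg/L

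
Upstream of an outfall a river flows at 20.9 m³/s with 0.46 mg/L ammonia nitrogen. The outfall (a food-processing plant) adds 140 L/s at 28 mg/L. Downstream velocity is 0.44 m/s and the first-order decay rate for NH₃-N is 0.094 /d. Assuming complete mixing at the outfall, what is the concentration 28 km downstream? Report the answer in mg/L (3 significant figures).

0.600 mg/L

140 L/s = 0.14 m³/s.
After complete mixing, C₀ = (0.14·28 + 20.9·0.46) / 21.04 = 0.6433 mg/L.
Travel time t = 2.8e+04 m / 0.44 m/s = 6.364e+04 s = 0.7365 d.
C = 0.6433·exp(−0.094·0.7365) = 0.6433·0.9331 = 0.6002 mg/L.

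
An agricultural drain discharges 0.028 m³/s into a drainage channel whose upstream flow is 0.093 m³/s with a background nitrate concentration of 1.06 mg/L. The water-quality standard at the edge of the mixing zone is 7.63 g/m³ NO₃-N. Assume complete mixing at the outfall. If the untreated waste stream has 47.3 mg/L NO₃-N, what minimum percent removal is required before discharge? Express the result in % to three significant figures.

37.7 %

Mass balance: 7.63·0.121 = 0.028·Cₑ + 0.093·1.06.
Cₑ = (0.9232 − 0.09858) / 0.028 = 29.45 mg/L.
Required removal = 1 − 29.45/47.3 = 37.73 %.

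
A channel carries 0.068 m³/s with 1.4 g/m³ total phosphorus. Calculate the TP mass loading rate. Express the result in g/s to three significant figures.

0.0952 g/s

Mass flux = Q·C = 0.068 m³/s × 1.4 g/m³ = 0.0952 g/s.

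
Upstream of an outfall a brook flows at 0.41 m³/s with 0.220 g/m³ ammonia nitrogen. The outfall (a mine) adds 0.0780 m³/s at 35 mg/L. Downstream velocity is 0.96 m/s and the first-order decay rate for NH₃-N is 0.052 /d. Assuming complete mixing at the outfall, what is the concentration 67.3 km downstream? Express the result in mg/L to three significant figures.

After complete mixing, C₀ = (0.078·35 + 0.41·0.22) / 0.488 = 5.779 mg/L.
Travel time t = 6.73e+04 m / 0.96 m/s = 7.01e+04 s = 0.8114 d.
C = 5.779·exp(−0.052·0.8114) = 5.779·0.9587 = 5.54 mg/L.

5.54 mg/L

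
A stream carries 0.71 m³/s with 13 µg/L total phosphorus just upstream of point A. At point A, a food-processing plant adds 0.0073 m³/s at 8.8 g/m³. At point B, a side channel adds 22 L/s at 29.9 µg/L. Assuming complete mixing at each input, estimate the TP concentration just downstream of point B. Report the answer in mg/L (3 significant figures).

0.100 mg/L

13 µg/L = 0.013 mg/L.
After input A: C = (0.71·0.013 + 0.0073·8.8) / 0.7173 = 0.1024 mg/L.
22 L/s = 0.022 m³/s.
29.9 µg/L = 0.0299 mg/L.
After input B: C = (0.7173·0.1024 + 0.022·0.0299) / 0.7393 = 0.1003 mg/L.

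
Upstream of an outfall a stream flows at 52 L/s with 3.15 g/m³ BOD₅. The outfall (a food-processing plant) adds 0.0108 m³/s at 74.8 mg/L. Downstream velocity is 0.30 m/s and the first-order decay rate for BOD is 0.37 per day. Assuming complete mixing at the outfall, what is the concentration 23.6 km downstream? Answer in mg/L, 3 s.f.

52 L/s = 0.052 m³/s.
After complete mixing, C₀ = (0.0108·74.8 + 0.052·3.15) / 0.0628 = 15.47 mg/L.
Travel time t = 2.36e+04 m / 0.30 m/s = 7.867e+04 s = 0.9105 d.
C = 15.47·exp(−0.37·0.9105) = 15.47·0.714 = 11.05 mg/L.

11.0 mg/L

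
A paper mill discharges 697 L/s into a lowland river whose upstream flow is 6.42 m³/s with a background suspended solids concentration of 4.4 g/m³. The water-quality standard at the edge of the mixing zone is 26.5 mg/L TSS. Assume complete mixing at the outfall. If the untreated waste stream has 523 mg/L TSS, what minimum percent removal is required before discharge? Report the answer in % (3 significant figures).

697 L/s = 0.697 m³/s.
Mass balance: 26.5·7.117 = 0.697·Cₑ + 6.42·4.4.
Cₑ = (188.6 − 28.25) / 0.697 = 230.1 mg/L.
Required removal = 1 − 230.1/523 = 56.01 %.

56.0 %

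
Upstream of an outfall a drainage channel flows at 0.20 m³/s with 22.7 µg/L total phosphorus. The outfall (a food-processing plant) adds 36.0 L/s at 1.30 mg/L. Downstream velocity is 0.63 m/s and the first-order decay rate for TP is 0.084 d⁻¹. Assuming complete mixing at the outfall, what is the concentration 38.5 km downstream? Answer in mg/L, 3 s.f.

0.205 mg/L

36.0 L/s = 0.036 m³/s.
22.7 µg/L = 0.0227 mg/L.
After complete mixing, C₀ = (0.036·1.3 + 0.2·0.0227) / 0.236 = 0.2175 mg/L.
Travel time t = 3.85e+04 m / 0.63 m/s = 6.111e+04 s = 0.7073 d.
C = 0.2175·exp(−0.084·0.7073) = 0.2175·0.9423 = 0.205 mg/L.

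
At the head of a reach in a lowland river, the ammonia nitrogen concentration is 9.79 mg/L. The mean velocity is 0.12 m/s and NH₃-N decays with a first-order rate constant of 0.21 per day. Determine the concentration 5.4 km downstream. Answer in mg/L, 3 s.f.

8.78 mg/L

Travel time t = 5.4 km / 0.12 m/s = 5400/0.12 = 4.5e+04 s = 0.5208 d.
First-order decay: C = 9.79·exp(−0.21·0.5208) = 9.79·0.8964 = 8.776 mg/L.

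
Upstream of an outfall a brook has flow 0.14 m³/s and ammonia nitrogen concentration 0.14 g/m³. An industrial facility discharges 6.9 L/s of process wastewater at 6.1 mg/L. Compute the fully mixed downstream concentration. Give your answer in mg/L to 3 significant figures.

6.9 L/s = 0.0069 m³/s.
Flow-weighted mixing gives C = (0.0069·6.1 + 0.14·0.14) / (0.0069 + 0.14) = 0.06169/0.1469 = 0.4199 mg/L.

0.420 mg/L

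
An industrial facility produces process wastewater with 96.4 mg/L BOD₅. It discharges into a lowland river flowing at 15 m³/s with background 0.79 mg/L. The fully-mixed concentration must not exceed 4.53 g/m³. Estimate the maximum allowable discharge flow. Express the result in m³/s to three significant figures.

Mass balance at complete mixing: C_std·(Q_w + Q_r) = Q_w·C_e + Q_r·C_b.
Rearranging, Q_w = Q_r·(C_std − C_b)/(C_e − C_std) = 15·(4.53 − 0.79) / (96.4 − 4.53) = 0.6106 m³/s.

0.611 m³/s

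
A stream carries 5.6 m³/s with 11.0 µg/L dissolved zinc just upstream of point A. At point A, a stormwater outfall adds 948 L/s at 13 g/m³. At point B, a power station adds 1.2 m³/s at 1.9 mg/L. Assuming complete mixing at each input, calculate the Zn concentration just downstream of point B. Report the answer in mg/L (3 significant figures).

11.0 µg/L = 0.011 mg/L.
948 L/s = 0.948 m³/s.
After input A: C = (5.6·0.011 + 0.948·13) / 6.548 = 1.892 mg/L.
After input B: C = (6.548·1.892 + 1.2·1.9) / 7.748 = 1.893 mg/L.

1.89 mg/L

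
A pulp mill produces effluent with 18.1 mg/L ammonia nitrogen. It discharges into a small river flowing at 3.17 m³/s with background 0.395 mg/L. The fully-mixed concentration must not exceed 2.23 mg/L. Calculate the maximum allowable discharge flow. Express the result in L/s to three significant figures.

367 L/s

Mass balance at complete mixing: C_std·(Q_w + Q_r) = Q_w·C_e + Q_r·C_b.
Rearranging, Q_w = Q_r·(C_std − C_b)/(C_e − C_std) = 3.17·(2.23 − 0.395) / (18.1 − 2.23) = 0.3665 m³/s.
= 366.5 L/s.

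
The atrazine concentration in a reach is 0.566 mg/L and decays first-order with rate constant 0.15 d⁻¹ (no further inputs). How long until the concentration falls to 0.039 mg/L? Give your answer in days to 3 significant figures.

17.8 d

t = ln(C₀/C)/k = ln(0.566/0.039)/0.15 = 2.675/0.15 = 17.83 d.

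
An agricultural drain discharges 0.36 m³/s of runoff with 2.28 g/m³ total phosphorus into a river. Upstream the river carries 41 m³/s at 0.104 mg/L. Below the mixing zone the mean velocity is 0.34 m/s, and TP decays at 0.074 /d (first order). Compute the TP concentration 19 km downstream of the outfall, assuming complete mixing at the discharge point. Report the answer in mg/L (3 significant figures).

0.117 mg/L

After complete mixing, C₀ = (0.36·2.28 + 41·0.104) / 41.36 = 0.1229 mg/L.
Travel time t = 1.9e+04 m / 0.34 m/s = 5.588e+04 s = 0.6468 d.
C = 0.1229·exp(−0.074·0.6468) = 0.1229·0.9533 = 0.1172 mg/L.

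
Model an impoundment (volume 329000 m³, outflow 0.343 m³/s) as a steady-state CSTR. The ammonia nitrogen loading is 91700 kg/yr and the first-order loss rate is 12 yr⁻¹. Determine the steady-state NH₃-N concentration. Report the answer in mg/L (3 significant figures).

6.21 mg/L

Outflow Q = 0.343 m³/s × 3.156e+07 s/yr = 1.082e+07 m³/yr.
Steady-state CSTR mass balance: W = Q·C + k·V·C, so C = W/(Q + kV).
Q + kV = 1.082e+07 + 12·329000 = 1.477e+07 m³/yr.
C = 91700/1.477e+07 = 0.006208 kg/m³ = 6.208 mg/L.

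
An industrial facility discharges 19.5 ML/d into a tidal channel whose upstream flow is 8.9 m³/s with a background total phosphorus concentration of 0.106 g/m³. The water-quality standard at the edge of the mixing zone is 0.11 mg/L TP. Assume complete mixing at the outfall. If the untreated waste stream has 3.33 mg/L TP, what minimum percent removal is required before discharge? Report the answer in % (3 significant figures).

92.0 %

19.5 ML/d = 0.2257 m³/s.
Mass balance: 0.11·9.126 = 0.2257·Cₑ + 8.9·0.106.
Cₑ = (1.004 − 0.9434) / 0.2257 = 0.2677 mg/L.
Required removal = 1 − 0.2677/3.33 = 91.96 %.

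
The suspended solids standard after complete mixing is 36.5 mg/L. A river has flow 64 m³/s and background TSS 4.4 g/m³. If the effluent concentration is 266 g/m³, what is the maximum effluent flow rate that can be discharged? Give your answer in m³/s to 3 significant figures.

Mass balance at complete mixing: C_std·(Q_w + Q_r) = Q_w·C_e + Q_r·C_b.
Rearranging, Q_w = Q_r·(C_std − C_b)/(C_e − C_std) = 64·(36.5 − 4.4) / (266 − 36.5) = 8.952 m³/s.

8.95 m³/s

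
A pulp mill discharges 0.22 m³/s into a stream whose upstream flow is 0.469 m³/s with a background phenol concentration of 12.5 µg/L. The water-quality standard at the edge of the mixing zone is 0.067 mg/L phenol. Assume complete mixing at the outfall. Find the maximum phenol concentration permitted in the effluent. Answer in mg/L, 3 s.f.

0.183 mg/L

12.5 µg/L = 0.0125 mg/L.
Mass balance: 0.067·0.689 = 0.22·Cₑ + 0.469·0.0125.
Cₑ = (0.04616 − 0.005862) / 0.22 = 0.1832 mg/L.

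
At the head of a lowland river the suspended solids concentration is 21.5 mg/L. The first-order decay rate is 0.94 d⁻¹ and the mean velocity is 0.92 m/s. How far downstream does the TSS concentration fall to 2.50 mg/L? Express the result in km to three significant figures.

From C = C₀·e^(−kt), t = ln(C₀/C)/k = ln(21.5/2.50)/0.94 = 2.152/0.94 = 2.289 d.
Distance = v·t = 0.92 m/s × 1.978e+05 s = 1.82e+05 m = 182 km.

182 km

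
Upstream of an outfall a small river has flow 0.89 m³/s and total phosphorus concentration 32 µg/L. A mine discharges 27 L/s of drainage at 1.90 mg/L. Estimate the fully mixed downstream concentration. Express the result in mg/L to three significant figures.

0.0870 mg/L

27 L/s = 0.027 m³/s.
32 µg/L = 0.032 mg/L.
Flow-weighted mixing gives C = (0.027·1.9 + 0.89·0.032) / (0.027 + 0.89) = 0.07978/0.917 = 0.087 mg/L.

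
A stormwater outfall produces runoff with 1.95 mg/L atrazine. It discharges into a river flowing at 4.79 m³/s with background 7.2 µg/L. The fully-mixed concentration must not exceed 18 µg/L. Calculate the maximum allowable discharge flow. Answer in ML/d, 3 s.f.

7.2 µg/L = 0.0072 mg/L.
18 µg/L = 0.018 mg/L.
Mass balance at complete mixing: C_std·(Q_w + Q_r) = Q_w·C_e + Q_r·C_b.
Rearranging, Q_w = Q_r·(C_std − C_b)/(C_e − C_std) = 4.79·(0.018 − 0.0072) / (1.95 − 0.018) = 0.02678 m³/s.
= 2.313 ML/d.

2.31 ML/d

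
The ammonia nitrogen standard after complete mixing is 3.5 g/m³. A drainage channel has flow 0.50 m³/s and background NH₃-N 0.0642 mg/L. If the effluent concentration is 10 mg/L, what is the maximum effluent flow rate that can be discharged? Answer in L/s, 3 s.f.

264 L/s

Mass balance at complete mixing: C_std·(Q_w + Q_r) = Q_w·C_e + Q_r·C_b.
Rearranging, Q_w = Q_r·(C_std − C_b)/(C_e − C_std) = 0.50·(3.5 − 0.0642) / (10 − 3.5) = 0.2643 m³/s.
= 264.3 L/s.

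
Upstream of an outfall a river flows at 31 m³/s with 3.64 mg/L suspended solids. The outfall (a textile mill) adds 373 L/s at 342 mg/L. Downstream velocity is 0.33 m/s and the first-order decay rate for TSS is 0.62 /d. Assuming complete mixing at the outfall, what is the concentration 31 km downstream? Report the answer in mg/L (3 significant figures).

3.91 mg/L

373 L/s = 0.373 m³/s.
After complete mixing, C₀ = (0.373·342 + 31·3.64) / 31.37 = 7.663 mg/L.
Travel time t = 3.1e+04 m / 0.33 m/s = 9.394e+04 s = 1.087 d.
C = 7.663·exp(−0.62·1.087) = 7.663·0.5096 = 3.905 mg/L.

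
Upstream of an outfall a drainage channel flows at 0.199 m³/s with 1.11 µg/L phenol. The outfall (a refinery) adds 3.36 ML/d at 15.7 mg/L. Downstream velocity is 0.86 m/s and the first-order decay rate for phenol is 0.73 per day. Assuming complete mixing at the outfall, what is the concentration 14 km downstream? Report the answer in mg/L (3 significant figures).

2.24 mg/L

3.36 ML/d = 0.03889 m³/s.
1.11 µg/L = 0.00111 mg/L.
After complete mixing, C₀ = (0.03889·15.7 + 0.199·0.00111) / 0.2379 = 2.567 mg/L.
Travel time t = 1.4e+04 m / 0.86 m/s = 1.628e+04 s = 0.1884 d.
C = 2.567·exp(−0.73·0.1884) = 2.567·0.8715 = 2.238 mg/L.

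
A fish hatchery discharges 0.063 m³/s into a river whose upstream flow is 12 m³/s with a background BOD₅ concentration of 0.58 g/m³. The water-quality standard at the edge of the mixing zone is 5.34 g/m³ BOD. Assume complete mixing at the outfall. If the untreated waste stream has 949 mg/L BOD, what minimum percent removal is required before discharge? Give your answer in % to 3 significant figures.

Mass balance: 5.34·12.06 = 0.063·Cₑ + 12·0.58.
Cₑ = (64.42 − 6.96) / 0.063 = 912 mg/L.
Required removal = 1 − 912/949 = 3.898 %.

3.90 %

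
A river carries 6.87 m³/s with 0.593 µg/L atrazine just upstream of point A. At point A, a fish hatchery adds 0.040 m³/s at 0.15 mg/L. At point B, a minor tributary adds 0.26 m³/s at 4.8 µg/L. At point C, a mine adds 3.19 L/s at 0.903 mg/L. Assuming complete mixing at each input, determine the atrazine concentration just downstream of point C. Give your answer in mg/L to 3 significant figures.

0.00198 mg/L

0.593 µg/L = 0.000593 mg/L.
After input A: C = (6.87·0.000593 + 0.04·0.15) / 6.91 = 0.001458 mg/L.
4.8 µg/L = 0.0048 mg/L.
After input B: C = (6.91·0.001458 + 0.26·0.0048) / 7.17 = 0.001579 mg/L.
3.19 L/s = 0.00319 m³/s.
After input C: C = (7.17·0.001579 + 0.00319·0.903) / 7.173 = 0.00198 mg/L.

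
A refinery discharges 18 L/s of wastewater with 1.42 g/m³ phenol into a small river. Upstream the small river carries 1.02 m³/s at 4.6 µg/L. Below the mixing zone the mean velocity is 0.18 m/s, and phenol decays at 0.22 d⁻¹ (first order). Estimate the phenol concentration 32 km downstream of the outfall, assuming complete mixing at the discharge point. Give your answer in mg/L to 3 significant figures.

0.0185 mg/L

18 L/s = 0.018 m³/s.
4.6 µg/L = 0.0046 mg/L.
After complete mixing, C₀ = (0.018·1.42 + 1.02·0.0046) / 1.038 = 0.02914 mg/L.
Travel time t = 3.2e+04 m / 0.18 m/s = 1.778e+05 s = 2.058 d.
C = 0.02914·exp(−0.22·2.058) = 0.02914·0.6359 = 0.01853 mg/L.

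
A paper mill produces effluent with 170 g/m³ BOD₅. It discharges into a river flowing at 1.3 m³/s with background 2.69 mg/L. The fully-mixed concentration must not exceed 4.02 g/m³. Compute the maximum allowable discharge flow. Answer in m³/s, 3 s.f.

Mass balance at complete mixing: C_std·(Q_w + Q_r) = Q_w·C_e + Q_r·C_b.
Rearranging, Q_w = Q_r·(C_std − C_b)/(C_e − C_std) = 1.3·(4.02 − 2.69) / (170 − 4.02) = 0.01042 m³/s.

0.0104 m³/s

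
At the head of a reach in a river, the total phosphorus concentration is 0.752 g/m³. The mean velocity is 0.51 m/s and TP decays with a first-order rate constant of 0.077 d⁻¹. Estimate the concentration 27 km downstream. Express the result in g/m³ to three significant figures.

Travel time t = 27 km / 0.51 m/s = 2.7e+04/0.51 = 5.294e+04 s = 0.6127 d.
First-order decay: C = 0.752·exp(−0.077·0.6127) = 0.752·0.9539 = 0.7173 g/m³.

0.717 g/m³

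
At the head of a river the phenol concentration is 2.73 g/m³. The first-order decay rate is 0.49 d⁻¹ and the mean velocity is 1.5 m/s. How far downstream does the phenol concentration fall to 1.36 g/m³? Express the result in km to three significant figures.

184 km

From C = C₀·e^(−kt), t = ln(C₀/C)/k = ln(2.73/1.36)/0.49 = 0.6968/0.49 = 1.422 d.
Distance = v·t = 1.5 m/s × 1.229e+05 s = 1.843e+05 m = 184.3 km.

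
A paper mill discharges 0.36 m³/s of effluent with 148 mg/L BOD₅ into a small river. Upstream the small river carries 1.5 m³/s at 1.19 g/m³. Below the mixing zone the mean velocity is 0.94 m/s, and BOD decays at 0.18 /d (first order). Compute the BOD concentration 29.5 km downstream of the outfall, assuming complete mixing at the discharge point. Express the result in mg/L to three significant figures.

After complete mixing, C₀ = (0.36·148 + 1.5·1.19) / 1.86 = 29.6 mg/L.
Travel time t = 2.95e+04 m / 0.94 m/s = 3.138e+04 s = 0.3632 d.
C = 29.6·exp(−0.18·0.3632) = 29.6·0.9367 = 27.73 mg/L.

27.7 mg/L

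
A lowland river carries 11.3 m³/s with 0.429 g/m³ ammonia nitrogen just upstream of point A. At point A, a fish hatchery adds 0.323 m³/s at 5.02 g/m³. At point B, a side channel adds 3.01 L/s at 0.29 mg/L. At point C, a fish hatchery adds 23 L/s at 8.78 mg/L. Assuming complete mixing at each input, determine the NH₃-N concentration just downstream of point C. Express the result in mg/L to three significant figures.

After input A: C = (11.3·0.429 + 0.323·5.02) / 11.62 = 0.5566 mg/L.
3.01 L/s = 0.00301 m³/s.
After input B: C = (11.62·0.5566 + 0.00301·0.29) / 11.63 = 0.5565 mg/L.
23 L/s = 0.023 m³/s.
After input C: C = (11.63·0.5565 + 0.023·8.78) / 11.65 = 0.5728 mg/L.

0.573 mg/L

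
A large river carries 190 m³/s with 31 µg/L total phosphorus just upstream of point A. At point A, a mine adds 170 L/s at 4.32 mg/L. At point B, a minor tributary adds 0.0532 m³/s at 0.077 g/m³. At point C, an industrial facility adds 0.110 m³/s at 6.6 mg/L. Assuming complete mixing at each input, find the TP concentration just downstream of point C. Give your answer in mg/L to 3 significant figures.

0.0386 mg/L

31 µg/L = 0.031 mg/L.
170 L/s = 0.17 m³/s.
After input A: C = (190·0.031 + 0.17·4.32) / 190.2 = 0.03483 mg/L.
After input B: C = (190.2·0.03483 + 0.0532·0.077) / 190.2 = 0.03485 mg/L.
After input C: C = (190.2·0.03485 + 0.11·6.6) / 190.3 = 0.03864 mg/L.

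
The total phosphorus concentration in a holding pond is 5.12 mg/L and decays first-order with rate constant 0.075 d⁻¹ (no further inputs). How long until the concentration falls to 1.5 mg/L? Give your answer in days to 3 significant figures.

t = ln(C₀/C)/k = ln(5.12/1.5)/0.075 = 1.228/0.075 = 16.37 d.

16.4 d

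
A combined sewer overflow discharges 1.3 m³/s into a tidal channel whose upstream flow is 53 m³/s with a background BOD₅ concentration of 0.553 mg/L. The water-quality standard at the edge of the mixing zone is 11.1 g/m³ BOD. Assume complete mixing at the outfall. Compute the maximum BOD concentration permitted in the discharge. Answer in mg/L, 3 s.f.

441 mg/L

Mass balance: 11.1·54.3 = 1.3·Cₑ + 53·0.553.
Cₑ = (602.7 − 29.31) / 1.3 = 441.1 mg/L.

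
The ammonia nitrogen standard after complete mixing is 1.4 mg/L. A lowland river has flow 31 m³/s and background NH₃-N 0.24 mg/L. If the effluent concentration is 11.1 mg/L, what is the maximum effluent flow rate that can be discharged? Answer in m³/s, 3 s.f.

3.71 m³/s

Mass balance at complete mixing: C_std·(Q_w + Q_r) = Q_w·C_e + Q_r·C_b.
Rearranging, Q_w = Q_r·(C_std − C_b)/(C_e − C_std) = 31·(1.4 − 0.24) / (11.1 − 1.4) = 3.707 m³/s.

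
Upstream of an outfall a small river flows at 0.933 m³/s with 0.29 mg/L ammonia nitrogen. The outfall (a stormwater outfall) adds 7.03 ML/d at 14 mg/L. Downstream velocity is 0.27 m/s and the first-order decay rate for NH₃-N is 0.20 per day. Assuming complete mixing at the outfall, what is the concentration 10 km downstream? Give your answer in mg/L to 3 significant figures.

7.03 ML/d = 0.08137 m³/s.
After complete mixing, C₀ = (0.08137·14 + 0.933·0.29) / 1.014 = 1.39 mg/L.
Travel time t = 1e+04 m / 0.27 m/s = 3.704e+04 s = 0.4287 d.
C = 1.39·exp(−0.20·0.4287) = 1.39·0.9178 = 1.276 mg/L.

1.28 mg/L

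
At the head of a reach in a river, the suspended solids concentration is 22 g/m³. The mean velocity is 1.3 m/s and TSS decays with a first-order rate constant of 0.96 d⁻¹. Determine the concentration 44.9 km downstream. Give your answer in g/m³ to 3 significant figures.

15.0 g/m³

Travel time t = 44.9 km / 1.3 m/s = 4.49e+04/1.3 = 3.454e+04 s = 0.3998 d.
First-order decay: C = 22·exp(−0.96·0.3998) = 22·0.6813 = 14.99 g/m³.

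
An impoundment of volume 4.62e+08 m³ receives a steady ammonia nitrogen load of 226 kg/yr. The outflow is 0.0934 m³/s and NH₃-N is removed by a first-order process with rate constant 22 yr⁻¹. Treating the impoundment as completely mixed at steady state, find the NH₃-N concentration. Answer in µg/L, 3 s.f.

0.0222 µg/L

Outflow Q = 0.0934 m³/s × 3.156e+07 s/yr = 2.947e+06 m³/yr.
Steady-state CSTR mass balance: W = Q·C + k·V·C, so C = W/(Q + kV).
Q + kV = 2.947e+06 + 22·4.62e+08 = 1.017e+10 m³/yr.
C = 226/1.017e+10 = 2.223e-08 kg/m³ = 2.223e-05 mg/L = 0.02223 µg/L.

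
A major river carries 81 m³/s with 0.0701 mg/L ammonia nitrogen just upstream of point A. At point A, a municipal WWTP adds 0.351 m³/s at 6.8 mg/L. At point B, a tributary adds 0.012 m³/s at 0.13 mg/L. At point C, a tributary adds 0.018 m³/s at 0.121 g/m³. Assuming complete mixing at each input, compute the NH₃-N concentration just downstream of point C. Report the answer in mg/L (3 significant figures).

0.0991 mg/L

After input A: C = (81·0.0701 + 0.351·6.8) / 81.35 = 0.09914 mg/L.
After input B: C = (81.35·0.09914 + 0.012·0.13) / 81.36 = 0.09914 mg/L.
After input C: C = (81.36·0.09914 + 0.018·0.121) / 81.38 = 0.09915 mg/L.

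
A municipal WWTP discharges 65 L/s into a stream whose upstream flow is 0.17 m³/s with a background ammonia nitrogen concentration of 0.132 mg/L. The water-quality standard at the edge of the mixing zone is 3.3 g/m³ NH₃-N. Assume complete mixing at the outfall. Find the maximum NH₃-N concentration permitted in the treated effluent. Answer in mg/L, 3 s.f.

11.6 mg/L

65 L/s = 0.065 m³/s.
Mass balance: 3.3·0.235 = 0.065·Cₑ + 0.17·0.132.
Cₑ = (0.7755 − 0.02244) / 0.065 = 11.59 mg/L.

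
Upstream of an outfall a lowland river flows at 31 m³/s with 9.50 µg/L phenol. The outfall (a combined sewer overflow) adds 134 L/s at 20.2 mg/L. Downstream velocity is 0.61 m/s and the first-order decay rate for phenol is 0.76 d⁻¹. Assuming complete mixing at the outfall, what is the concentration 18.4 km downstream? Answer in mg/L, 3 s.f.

0.0739 mg/L

134 L/s = 0.134 m³/s.
9.50 µg/L = 0.0095 mg/L.
After complete mixing, C₀ = (0.134·20.2 + 31·0.0095) / 31.13 = 0.0964 mg/L.
Travel time t = 1.84e+04 m / 0.61 m/s = 3.016e+04 s = 0.3491 d.
C = 0.0964·exp(−0.76·0.3491) = 0.0964·0.767 = 0.07393 mg/L.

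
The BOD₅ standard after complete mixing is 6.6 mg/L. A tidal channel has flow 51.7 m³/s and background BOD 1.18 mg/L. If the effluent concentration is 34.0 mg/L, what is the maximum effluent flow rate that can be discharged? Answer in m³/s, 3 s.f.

10.2 m³/s

Mass balance at complete mixing: C_std·(Q_w + Q_r) = Q_w·C_e + Q_r·C_b.
Rearranging, Q_w = Q_r·(C_std − C_b)/(C_e − C_std) = 51.7·(6.6 − 1.18) / (34 − 6.6) = 10.23 m³/s.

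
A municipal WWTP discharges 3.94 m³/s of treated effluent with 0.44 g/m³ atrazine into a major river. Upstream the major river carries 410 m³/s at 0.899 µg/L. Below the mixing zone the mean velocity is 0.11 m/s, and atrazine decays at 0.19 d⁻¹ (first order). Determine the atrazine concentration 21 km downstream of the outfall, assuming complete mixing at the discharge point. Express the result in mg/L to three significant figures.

0.00334 mg/L

0.899 µg/L = 0.000899 mg/L.
After complete mixing, C₀ = (3.94·0.44 + 410·0.000899) / 413.9 = 0.005078 mg/L.
Travel time t = 2.1e+04 m / 0.11 m/s = 1.909e+05 s = 2.21 d.
C = 0.005078·exp(−0.19·2.21) = 0.005078·0.6572 = 0.003337 mg/L.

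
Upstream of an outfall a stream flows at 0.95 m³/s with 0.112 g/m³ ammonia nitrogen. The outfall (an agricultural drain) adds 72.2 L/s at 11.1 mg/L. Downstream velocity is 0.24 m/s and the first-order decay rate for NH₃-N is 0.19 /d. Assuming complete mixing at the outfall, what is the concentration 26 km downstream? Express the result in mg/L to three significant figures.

72.2 L/s = 0.0722 m³/s.
After complete mixing, C₀ = (0.0722·11.1 + 0.95·0.112) / 1.022 = 0.8881 mg/L.
Travel time t = 2.6e+04 m / 0.24 m/s = 1.083e+05 s = 1.254 d.
C = 0.8881·exp(−0.19·1.254) = 0.8881·0.788 = 0.6998 mg/L.

0.700 mg/L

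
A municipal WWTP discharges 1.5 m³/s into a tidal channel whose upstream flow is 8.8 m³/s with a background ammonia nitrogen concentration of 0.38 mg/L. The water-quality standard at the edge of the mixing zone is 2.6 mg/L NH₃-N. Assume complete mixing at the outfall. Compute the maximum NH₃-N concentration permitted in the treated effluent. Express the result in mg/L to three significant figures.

15.6 mg/L

Mass balance: 2.6·10.3 = 1.5·Cₑ + 8.8·0.38.
Cₑ = (26.78 − 3.344) / 1.5 = 15.62 mg/L.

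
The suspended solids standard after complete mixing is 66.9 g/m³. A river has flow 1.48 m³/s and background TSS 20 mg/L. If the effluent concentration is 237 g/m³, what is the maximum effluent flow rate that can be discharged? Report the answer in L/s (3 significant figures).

Mass balance at complete mixing: C_std·(Q_w + Q_r) = Q_w·C_e + Q_r·C_b.
Rearranging, Q_w = Q_r·(C_std − C_b)/(C_e − C_std) = 1.48·(66.9 − 20) / (237 − 66.9) = 0.4081 m³/s.
= 408.1 L/s.

408 L/s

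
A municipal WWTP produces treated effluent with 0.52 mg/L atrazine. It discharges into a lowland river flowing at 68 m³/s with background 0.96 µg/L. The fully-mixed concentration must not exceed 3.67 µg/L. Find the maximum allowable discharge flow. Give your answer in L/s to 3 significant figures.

357 L/s

0.96 µg/L = 0.00096 mg/L.
3.67 µg/L = 0.00367 mg/L.
Mass balance at complete mixing: C_std·(Q_w + Q_r) = Q_w·C_e + Q_r·C_b.
Rearranging, Q_w = Q_r·(C_std − C_b)/(C_e − C_std) = 68·(0.00367 − 0.00096) / (0.52 − 0.00367) = 0.3569 m³/s.
= 356.9 L/s.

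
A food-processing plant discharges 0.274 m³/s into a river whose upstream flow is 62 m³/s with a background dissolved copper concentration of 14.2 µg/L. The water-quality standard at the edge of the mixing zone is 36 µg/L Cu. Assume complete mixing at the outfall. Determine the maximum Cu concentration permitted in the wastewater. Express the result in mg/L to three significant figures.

14.2 µg/L = 0.0142 mg/L.
36 µg/L = 0.036 mg/L.
Mass balance: 0.036·62.27 = 0.274·Cₑ + 62·0.0142.
Cₑ = (2.242 − 0.8804) / 0.274 = 4.969 mg/L.

4.97 mg/L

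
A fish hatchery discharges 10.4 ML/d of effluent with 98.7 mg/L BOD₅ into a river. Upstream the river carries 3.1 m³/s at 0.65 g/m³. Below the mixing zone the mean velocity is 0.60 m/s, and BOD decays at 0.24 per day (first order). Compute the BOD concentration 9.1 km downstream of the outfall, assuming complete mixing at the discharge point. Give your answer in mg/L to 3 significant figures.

10.4 ML/d = 0.1204 m³/s.
After complete mixing, C₀ = (0.1204·98.7 + 3.1·0.65) / 3.22 = 4.315 mg/L.
Travel time t = 9100 m / 0.60 m/s = 1.517e+04 s = 0.1755 d.
C = 4.315·exp(−0.24·0.1755) = 4.315·0.9587 = 4.137 mg/L.

4.14 mg/L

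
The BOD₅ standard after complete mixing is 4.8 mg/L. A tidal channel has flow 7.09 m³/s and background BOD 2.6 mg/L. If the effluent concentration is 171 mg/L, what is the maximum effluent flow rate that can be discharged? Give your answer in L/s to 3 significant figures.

93.9 L/s

Mass balance at complete mixing: C_std·(Q_w + Q_r) = Q_w·C_e + Q_r·C_b.
Rearranging, Q_w = Q_r·(C_std − C_b)/(C_e − C_std) = 7.09·(4.8 − 2.6) / (171 − 4.8) = 0.09385 m³/s.
= 93.85 L/s.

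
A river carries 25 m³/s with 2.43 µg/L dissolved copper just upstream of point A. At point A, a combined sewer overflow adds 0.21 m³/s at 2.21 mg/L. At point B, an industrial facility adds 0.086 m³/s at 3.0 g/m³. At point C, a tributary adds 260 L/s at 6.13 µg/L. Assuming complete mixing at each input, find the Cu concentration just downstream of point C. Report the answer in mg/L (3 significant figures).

2.43 µg/L = 0.00243 mg/L.
After input A: C = (25·0.00243 + 0.21·2.21) / 25.21 = 0.02082 mg/L.
After input B: C = (25.21·0.02082 + 0.086·3) / 25.3 = 0.03095 mg/L.
260 L/s = 0.26 m³/s.
6.13 µg/L = 0.00613 mg/L.
After input C: C = (25.3·0.03095 + 0.26·0.00613) / 25.56 = 0.0307 mg/L.

0.0307 mg/L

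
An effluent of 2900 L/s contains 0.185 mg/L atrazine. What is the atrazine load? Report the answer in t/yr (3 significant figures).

2900 L/s = 2.9 m³/s.
Mass flux = Q·C = 2.9 m³/s × 0.185 g/m³ = 0.5365 g/s.
= 0.5365 g/s × 31.56 = 16.93 t/yr.

16.9 t/yr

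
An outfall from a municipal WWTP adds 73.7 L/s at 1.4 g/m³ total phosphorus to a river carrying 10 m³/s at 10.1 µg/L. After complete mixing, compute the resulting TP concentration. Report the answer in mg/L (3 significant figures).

0.0203 mg/L

73.7 L/s = 0.0737 m³/s.
10.1 µg/L = 0.0101 mg/L.
Conservation of mass across the mixing zone: C = (0.0737·1.4 + 10·0.0101) / (0.0737 + 10) = 0.2042/10.07 = 0.02027 mg/L.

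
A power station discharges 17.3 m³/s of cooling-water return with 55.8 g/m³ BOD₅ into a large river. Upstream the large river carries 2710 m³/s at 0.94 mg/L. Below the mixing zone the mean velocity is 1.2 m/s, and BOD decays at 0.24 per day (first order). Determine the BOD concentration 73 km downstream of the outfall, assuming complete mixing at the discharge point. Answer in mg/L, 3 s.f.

1.09 mg/L

After complete mixing, C₀ = (17.3·55.8 + 2710·0.94) / 2727 = 1.288 mg/L.
Travel time t = 7.3e+04 m / 1.2 m/s = 6.083e+04 s = 0.7041 d.
C = 1.288·exp(−0.24·0.7041) = 1.288·0.8445 = 1.088 mg/L.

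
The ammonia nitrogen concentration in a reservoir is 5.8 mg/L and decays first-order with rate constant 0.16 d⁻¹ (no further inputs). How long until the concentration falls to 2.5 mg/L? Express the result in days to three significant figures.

t = ln(C₀/C)/k = ln(5.8/2.5)/0.16 = 0.8416/0.16 = 5.26 d.

5.26 d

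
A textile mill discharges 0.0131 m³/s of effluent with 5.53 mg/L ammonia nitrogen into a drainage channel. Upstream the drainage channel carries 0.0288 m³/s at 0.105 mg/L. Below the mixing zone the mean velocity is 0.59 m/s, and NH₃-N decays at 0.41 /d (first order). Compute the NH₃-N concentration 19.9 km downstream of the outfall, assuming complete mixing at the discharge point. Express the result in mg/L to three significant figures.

After complete mixing, C₀ = (0.0131·5.53 + 0.0288·0.105) / 0.0419 = 1.801 mg/L.
Travel time t = 1.99e+04 m / 0.59 m/s = 3.373e+04 s = 0.3904 d.
C = 1.801·exp(−0.41·0.3904) = 1.801·0.8521 = 1.535 mg/L.

1.53 mg/L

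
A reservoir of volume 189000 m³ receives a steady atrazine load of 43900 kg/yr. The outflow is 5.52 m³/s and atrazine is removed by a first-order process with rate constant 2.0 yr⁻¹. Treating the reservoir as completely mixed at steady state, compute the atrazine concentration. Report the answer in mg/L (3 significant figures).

0.251 mg/L

Outflow Q = 5.52 m³/s × 3.156e+07 s/yr = 1.742e+08 m³/yr.
Steady-state CSTR mass balance: W = Q·C + k·V·C, so C = W/(Q + kV).
Q + kV = 1.742e+08 + 2.0·189000 = 1.746e+08 m³/yr.
C = 43900/1.746e+08 = 0.0002515 kg/m³ = 0.2515 mg/L.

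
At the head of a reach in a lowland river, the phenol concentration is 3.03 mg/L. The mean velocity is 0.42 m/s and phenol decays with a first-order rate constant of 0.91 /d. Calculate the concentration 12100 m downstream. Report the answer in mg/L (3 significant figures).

2.24 mg/L

Travel time t = 12100 m / 0.42 m/s = 1.21e+04/0.42 = 2.881e+04 s = 0.3334 d.
First-order decay: C = 3.03·exp(−0.91·0.3334) = 3.03·0.7383 = 2.237 mg/L.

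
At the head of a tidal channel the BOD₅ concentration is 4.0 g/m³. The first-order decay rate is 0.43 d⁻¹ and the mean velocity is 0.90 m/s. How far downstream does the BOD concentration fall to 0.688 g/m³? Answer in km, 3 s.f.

From C = C₀·e^(−kt), t = ln(C₀/C)/k = ln(4.0/0.688)/0.43 = 1.76/0.43 = 4.094 d.
Distance = v·t = 0.90 m/s × 3.537e+05 s = 3.183e+05 m = 318.3 km.

318 km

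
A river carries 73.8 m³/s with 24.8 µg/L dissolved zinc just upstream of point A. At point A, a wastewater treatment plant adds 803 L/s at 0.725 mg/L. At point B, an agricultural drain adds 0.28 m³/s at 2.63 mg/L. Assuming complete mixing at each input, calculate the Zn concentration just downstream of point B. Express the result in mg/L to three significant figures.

24.8 µg/L = 0.0248 mg/L.
803 L/s = 0.803 m³/s.
After input A: C = (73.8·0.0248 + 0.803·0.725) / 74.6 = 0.03234 mg/L.
After input B: C = (74.6·0.03234 + 0.28·2.63) / 74.88 = 0.04205 mg/L.

0.0420 mg/L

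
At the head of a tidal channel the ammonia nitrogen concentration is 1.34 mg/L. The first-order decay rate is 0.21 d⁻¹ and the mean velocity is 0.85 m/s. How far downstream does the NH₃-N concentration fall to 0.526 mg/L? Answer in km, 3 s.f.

327 km

From C = C₀·e^(−kt), t = ln(C₀/C)/k = ln(1.34/0.526)/0.21 = 0.9351/0.21 = 4.453 d.
Distance = v·t = 0.85 m/s × 3.847e+05 s = 3.27e+05 m = 327 km.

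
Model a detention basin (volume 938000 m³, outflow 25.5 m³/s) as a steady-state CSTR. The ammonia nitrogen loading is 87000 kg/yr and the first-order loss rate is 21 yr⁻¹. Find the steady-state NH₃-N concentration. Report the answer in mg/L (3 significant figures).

Outflow Q = 25.5 m³/s × 3.156e+07 s/yr = 8.047e+08 m³/yr.
Steady-state CSTR mass balance: W = Q·C + k·V·C, so C = W/(Q + kV).
Q + kV = 8.047e+08 + 21·938000 = 8.244e+08 m³/yr.
C = 87000/8.244e+08 = 0.0001055 kg/m³ = 0.1055 mg/L.

0.106 mg/L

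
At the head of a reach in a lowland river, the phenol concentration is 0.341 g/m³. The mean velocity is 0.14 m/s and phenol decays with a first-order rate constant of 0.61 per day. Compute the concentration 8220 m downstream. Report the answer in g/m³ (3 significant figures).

0.225 g/m³

Travel time t = 8220 m / 0.14 m/s = 8220/0.14 = 5.871e+04 s = 0.6796 d.
First-order decay: C = 0.341·exp(−0.61·0.6796) = 0.341·0.6606 = 0.2253 g/m³.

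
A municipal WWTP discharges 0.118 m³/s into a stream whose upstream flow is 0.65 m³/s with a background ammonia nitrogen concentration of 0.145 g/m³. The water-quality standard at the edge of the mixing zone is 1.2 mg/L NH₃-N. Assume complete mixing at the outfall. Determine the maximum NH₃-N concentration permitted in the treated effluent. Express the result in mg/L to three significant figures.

7.01 mg/L

Mass balance: 1.2·0.768 = 0.118·Cₑ + 0.65·0.145.
Cₑ = (0.9216 − 0.09425) / 0.118 = 7.011 mg/L.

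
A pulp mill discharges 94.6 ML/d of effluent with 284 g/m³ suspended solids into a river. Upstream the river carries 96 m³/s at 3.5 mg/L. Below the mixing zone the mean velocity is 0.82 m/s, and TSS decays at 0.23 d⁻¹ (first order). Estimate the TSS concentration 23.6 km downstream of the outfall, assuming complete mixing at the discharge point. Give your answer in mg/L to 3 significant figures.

6.17 mg/L

94.6 ML/d = 1.095 m³/s.
After complete mixing, C₀ = (1.095·284 + 96·3.5) / 97.09 = 6.663 mg/L.
Travel time t = 2.36e+04 m / 0.82 m/s = 2.878e+04 s = 0.3331 d.
C = 6.663·exp(−0.23·0.3331) = 6.663·0.9262 = 6.172 mg/L.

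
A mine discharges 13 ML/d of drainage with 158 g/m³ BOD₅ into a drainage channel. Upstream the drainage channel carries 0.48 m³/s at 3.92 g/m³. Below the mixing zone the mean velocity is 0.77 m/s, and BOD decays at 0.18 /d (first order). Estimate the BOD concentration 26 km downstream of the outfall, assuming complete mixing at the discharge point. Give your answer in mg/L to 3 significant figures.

37.9 mg/L

13 ML/d = 0.1505 m³/s.
After complete mixing, C₀ = (0.1505·158 + 0.48·3.92) / 0.6305 = 40.69 mg/L.
Travel time t = 2.6e+04 m / 0.77 m/s = 3.377e+04 s = 0.3908 d.
C = 40.69·exp(−0.18·0.3908) = 40.69·0.9321 = 37.93 mg/L.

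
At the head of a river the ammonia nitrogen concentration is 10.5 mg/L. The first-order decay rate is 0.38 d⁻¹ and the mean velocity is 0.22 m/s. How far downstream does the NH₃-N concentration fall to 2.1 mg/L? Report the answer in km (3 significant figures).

80.5 km

From C = C₀·e^(−kt), t = ln(C₀/C)/k = ln(10.5/2.1)/0.38 = 1.609/0.38 = 4.235 d.
Distance = v·t = 0.22 m/s × 3.659e+05 s = 8.051e+04 m = 80.51 km.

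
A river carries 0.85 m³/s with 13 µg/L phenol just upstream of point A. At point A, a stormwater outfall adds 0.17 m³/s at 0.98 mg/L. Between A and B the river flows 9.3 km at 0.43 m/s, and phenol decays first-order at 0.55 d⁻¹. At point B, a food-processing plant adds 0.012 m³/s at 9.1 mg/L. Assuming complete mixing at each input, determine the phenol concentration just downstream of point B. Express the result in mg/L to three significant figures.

0.256 mg/L

13 µg/L = 0.013 mg/L.
After input A: C = (0.85·0.013 + 0.17·0.98) / 1.02 = 0.1742 mg/L.
Over the 9.3 km reach to input B (t = 2.163e+04 s = 0.2503 d), decay gives C = 0.1742·exp(−0.55·0.2503) = 0.1518 mg/L.
After input B: C = (1.02·0.1518 + 0.012·9.1) / 1.032 = 0.2558 mg/L.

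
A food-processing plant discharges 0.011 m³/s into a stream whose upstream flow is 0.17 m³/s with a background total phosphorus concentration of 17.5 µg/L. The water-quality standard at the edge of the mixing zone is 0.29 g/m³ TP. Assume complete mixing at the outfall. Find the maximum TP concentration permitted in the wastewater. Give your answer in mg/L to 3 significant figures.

17.5 µg/L = 0.0175 mg/L.
Mass balance: 0.29·0.181 = 0.011·Cₑ + 0.17·0.0175.
Cₑ = (0.05249 − 0.002975) / 0.011 = 4.501 mg/L.

4.50 mg/L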